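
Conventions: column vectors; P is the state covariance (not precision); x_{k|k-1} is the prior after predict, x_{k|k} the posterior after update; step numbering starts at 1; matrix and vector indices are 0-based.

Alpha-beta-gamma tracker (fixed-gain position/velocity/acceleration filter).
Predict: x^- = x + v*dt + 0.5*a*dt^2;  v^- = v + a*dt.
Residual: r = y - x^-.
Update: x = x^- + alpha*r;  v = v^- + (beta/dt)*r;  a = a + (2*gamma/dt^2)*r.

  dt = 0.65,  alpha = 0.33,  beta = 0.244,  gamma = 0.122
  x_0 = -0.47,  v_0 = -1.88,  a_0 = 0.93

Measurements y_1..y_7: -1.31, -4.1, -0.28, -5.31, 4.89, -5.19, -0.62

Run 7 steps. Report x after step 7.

x_post = 1.1030

step 1: x_pred=-1.4955  r=0.1855  x^+=-1.4343  v^+=-1.2059  a^+=1.0372
step 2: x_pred=-1.9990  r=-2.1010  x^+=-2.6923  v^+=-1.3204  a^+=-0.1762
step 3: x_pred=-3.5878  r=3.3078  x^+=-2.4962  v^+=-0.1932  a^+=1.7341
step 4: x_pred=-2.2555  r=-3.0545  x^+=-3.2635  v^+=-0.2127  a^+=-0.0299
step 5: x_pred=-3.4080  r=8.2980  x^+=-0.6697  v^+=2.8829  a^+=4.7623
step 6: x_pred=2.2102  r=-7.4002  x^+=-0.2319  v^+=3.2004  a^+=0.4886
step 7: x_pred=1.9516  r=-2.5716  x^+=1.1030  v^+=2.5527  a^+=-0.9966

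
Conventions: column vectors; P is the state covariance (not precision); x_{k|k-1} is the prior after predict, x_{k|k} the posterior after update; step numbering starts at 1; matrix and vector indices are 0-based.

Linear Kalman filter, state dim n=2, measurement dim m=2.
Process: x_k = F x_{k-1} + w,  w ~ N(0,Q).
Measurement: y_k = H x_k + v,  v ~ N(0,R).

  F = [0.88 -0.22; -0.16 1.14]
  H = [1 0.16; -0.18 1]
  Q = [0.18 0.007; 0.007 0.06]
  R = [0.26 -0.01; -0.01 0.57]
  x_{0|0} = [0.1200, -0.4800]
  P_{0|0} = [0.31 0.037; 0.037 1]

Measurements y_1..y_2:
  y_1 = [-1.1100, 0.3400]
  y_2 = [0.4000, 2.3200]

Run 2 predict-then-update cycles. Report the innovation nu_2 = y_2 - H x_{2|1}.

step 1: x^-=[0.2112, -0.5664]  P^-=[0.4541 -0.2490; -0.2490 1.3540]  S=[0.6691 -0.1170; -0.1170 2.0284]  K=[0.5967 -0.1287; 0.0729 0.6938]  nu=[-1.2306, 0.9444]  x^+=[-0.6446, -0.0008]  P^+=[0.1644 -0.0497; -0.0497 0.3858]
step 2: x^-=[-0.5670, 0.1022]  P^-=[0.3452 -0.1645; -0.1645 0.5837]  S=[0.5675 -0.1385; -0.1385 1.2242]  K=[0.5314 -0.1250; -0.0031 0.5007]  nu=[0.9507, 2.1157]  x^+=[-0.3264, 1.1586]  P^+=[0.1474 -0.0500; -0.0500 0.2764]

innov = [0.9507, 2.1157]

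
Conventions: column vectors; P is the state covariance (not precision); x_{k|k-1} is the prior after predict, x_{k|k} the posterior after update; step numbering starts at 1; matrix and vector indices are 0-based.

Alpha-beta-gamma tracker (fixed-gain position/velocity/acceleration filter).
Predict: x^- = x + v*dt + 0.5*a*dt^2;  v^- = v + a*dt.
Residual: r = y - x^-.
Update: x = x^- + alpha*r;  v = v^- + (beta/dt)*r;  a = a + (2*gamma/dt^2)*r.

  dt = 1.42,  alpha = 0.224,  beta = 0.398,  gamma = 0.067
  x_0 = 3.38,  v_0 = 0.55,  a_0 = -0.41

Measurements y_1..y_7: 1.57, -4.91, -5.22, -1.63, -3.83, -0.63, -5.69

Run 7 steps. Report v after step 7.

step 1: x_pred=3.7476  r=-2.1776  x^+=3.2598  v^+=-0.6426  a^+=-0.5547
step 2: x_pred=1.7882  r=-6.6982  x^+=0.2878  v^+=-3.3076  a^+=-0.9998
step 3: x_pred=-5.4171  r=0.1971  x^+=-5.3729  v^+=-4.6722  a^+=-0.9867
step 4: x_pred=-13.0022  r=11.3722  x^+=-10.4549  v^+=-2.8859  a^+=-0.2310
step 5: x_pred=-14.7857  r=10.9557  x^+=-12.3316  v^+=-0.1432  a^+=0.4971
step 6: x_pred=-12.0339  r=11.4039  x^+=-9.4794  v^+=3.7589  a^+=1.2549
step 7: x_pred=-2.8766  r=-2.8134  x^+=-3.5068  v^+=4.7523  a^+=1.0679

v_post = 4.7523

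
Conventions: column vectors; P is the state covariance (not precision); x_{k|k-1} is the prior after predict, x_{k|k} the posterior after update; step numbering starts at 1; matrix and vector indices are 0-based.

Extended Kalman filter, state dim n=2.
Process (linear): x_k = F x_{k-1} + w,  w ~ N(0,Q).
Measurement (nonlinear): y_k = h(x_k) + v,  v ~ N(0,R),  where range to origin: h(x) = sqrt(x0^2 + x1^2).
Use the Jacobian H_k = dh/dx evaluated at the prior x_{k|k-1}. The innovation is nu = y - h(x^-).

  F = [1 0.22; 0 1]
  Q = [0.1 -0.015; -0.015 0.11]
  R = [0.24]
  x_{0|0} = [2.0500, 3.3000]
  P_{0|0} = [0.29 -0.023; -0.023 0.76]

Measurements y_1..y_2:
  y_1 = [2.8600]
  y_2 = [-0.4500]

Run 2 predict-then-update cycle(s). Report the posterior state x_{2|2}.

step 1: x^-=[2.7760, 3.3000]  P^-=[0.4167 0.1292; 0.1292 0.8700]  H_jac=[0.6437 0.7652]  S=[1.0494]  K=[0.3498; 0.7137]  nu=[-1.4523]  x^+=[2.2680, 2.2635]  P^+=[0.2883 -0.1328; -0.1328 0.3355]
step 2: x^-=[2.7660, 2.2635]  P^-=[0.3461 -0.0740; -0.0740 0.4455]  H_jac=[0.7739 0.6333]  S=[0.5535]  K=[0.3993; 0.4064]  nu=[-4.0241]  x^+=[1.1592, 0.6282]  P^+=[0.2578 -0.1638; -0.1638 0.3541]

x_post = [1.1592, 0.6282]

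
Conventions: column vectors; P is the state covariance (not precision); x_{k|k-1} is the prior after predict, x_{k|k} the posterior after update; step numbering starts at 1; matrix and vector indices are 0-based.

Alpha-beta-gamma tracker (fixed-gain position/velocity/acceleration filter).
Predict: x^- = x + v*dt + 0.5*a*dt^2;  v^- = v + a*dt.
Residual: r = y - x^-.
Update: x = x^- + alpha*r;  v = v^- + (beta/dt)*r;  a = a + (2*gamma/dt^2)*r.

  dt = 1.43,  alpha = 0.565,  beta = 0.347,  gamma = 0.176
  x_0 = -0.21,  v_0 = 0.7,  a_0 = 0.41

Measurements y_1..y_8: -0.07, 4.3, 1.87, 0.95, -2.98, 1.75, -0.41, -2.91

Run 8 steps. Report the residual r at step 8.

step 1: x_pred=1.2102  r=-1.2802  x^+=0.4869  v^+=0.9756  a^+=0.1896
step 2: x_pred=2.0760  r=2.2240  x^+=3.3325  v^+=1.7865  a^+=0.5725
step 3: x_pred=6.4726  r=-4.6026  x^+=3.8721  v^+=1.4883  a^+=-0.2198
step 4: x_pred=5.7756  r=-4.8256  x^+=3.0492  v^+=0.0030  a^+=-1.0505
step 5: x_pred=1.9794  r=-4.9594  x^+=-0.8227  v^+=-2.7026  a^+=-1.9041
step 6: x_pred=-6.6343  r=8.3843  x^+=-1.8972  v^+=-3.3910  a^+=-0.4609
step 7: x_pred=-7.2176  r=6.8076  x^+=-3.3713  v^+=-2.3982  a^+=0.7109
step 8: x_pred=-6.0739  r=3.1639  x^+=-4.2863  v^+=-0.6139  a^+=1.2555

resid = 3.1639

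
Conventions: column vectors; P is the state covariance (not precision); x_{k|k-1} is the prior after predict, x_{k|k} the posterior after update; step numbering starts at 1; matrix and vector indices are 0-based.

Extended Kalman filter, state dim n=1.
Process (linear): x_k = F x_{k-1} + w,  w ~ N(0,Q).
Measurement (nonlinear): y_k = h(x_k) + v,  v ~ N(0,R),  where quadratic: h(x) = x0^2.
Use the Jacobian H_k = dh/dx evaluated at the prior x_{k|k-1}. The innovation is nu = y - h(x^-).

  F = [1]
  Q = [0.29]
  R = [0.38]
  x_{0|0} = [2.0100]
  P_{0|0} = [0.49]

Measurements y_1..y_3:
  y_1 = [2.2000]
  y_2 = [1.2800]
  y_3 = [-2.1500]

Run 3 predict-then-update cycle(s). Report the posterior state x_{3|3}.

step 1: x^-=[2.0100]  P^-=[0.7800]  H_jac=[4.0200]  S=[12.9851]  K=[0.2415]  nu=[-1.8401]  x^+=[1.5657]  P^+=[0.0228]
step 2: x^-=[1.5657]  P^-=[0.3128]  H_jac=[3.1313]  S=[3.4473]  K=[0.2842]  nu=[-1.1713]  x^+=[1.2328]  P^+=[0.0345]
step 3: x^-=[1.2328]  P^-=[0.3245]  H_jac=[2.4657]  S=[2.3527]  K=[0.3401]  nu=[-3.6699]  x^+=[-0.0152]  P^+=[0.0524]

x_post = [-0.0152]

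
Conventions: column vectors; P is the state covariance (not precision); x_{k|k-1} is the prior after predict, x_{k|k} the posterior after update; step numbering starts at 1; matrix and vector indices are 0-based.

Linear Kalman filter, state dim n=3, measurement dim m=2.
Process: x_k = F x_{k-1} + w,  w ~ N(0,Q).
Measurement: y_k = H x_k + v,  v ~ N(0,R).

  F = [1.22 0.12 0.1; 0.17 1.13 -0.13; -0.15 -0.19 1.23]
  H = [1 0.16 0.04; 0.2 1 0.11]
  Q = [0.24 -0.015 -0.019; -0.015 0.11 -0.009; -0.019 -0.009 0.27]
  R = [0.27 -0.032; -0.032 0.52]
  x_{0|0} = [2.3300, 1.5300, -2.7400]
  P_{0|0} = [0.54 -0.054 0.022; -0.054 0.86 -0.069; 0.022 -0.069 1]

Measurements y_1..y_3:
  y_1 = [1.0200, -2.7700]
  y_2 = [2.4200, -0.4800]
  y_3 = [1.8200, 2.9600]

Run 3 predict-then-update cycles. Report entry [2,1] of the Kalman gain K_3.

step 1: x^-=[2.7522, 2.4812, -4.0104]  P^-=[1.0540 0.1152 0.0229; 0.1152 1.2392 -0.4490; 0.0229 -0.4490 1.8472]  S=[1.3917 0.4810; 0.4810 1.7720]  K=[0.7804 -0.0264; -0.0267 0.6917; 0.0717 -0.1556]  nu=[-1.9688, -5.3605]  x^+=[1.3573, -1.1740, -3.3175]  P^+=[0.2250 -0.0834 -0.0029; -0.0834 0.4082 -0.2815; -0.0029 -0.2815 1.8078]
step 2: x^-=[1.1833, -0.6647, -4.0610]  P^-=[0.5670 -0.0801 0.1331; -0.0801 0.7190 -0.7735; 0.1331 -0.7735 3.1528]  S=[0.8355 0.0988; 0.0988 1.1035]  K=[0.6716 -0.0167; -0.0621 0.5655; 0.2072 -0.3811]  nu=[1.5055, 0.3947]  x^+=[2.1878, -0.5349, -3.8995]  P^+=[0.1920 -0.0725 0.0355; -0.0725 0.3698 -0.5388; 0.0355 -0.5388 2.9723]
step 3: x^-=[2.2149, 0.2744, -5.0229]  P^-=[0.5354 -0.1226 0.3045; -0.1226 0.7669 -1.3080; 0.3045 -1.3080 5.0190]  S=[0.8014 0.0540; 0.0540 1.0457]  K=[0.6599 -0.0168; -0.1040 0.5777; 0.4155 -0.6861]  nu=[-0.2379, 2.7952]  x^+=[2.0109, 1.9140, -7.0396]  P^+=[0.1873 -0.0781 0.0975; -0.0781 0.4157 -0.8757; 0.0975 -0.8757 4.4191]

K[2,1] = -0.6861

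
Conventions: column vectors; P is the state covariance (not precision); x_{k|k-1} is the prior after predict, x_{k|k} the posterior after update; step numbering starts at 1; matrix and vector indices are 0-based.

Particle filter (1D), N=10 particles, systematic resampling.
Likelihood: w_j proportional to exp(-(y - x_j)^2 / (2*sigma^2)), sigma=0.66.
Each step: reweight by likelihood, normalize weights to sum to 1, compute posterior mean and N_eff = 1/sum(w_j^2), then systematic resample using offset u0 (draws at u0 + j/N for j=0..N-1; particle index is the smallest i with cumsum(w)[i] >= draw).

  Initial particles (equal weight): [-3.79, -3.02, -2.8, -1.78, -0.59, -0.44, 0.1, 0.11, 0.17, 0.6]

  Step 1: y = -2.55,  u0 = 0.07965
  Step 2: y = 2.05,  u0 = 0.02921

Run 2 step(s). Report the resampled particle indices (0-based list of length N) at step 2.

step 1: w=[0.0712, 0.3229, 0.3873, 0.2107, 0.0051, 0.0025, 0.0001, 0.0001, 0.0001, 0.0000]  mean=-2.7085  Neff=3.2923  idx=[1, 1, 1, 1, 2, 2, 2, 2, 3, 3]
step 2: w=[0.0000, 0.0000, 0.0000, 0.0000, 0.0000, 0.0000, 0.0000, 0.0000, 0.5000, 0.5000]  mean=-1.7801  Neff=2.0003  idx=[8, 8, 8, 8, 8, 9, 9, 9, 9, 9]

resampled_idx = [8, 8, 8, 8, 8, 9, 9, 9, 9, 9]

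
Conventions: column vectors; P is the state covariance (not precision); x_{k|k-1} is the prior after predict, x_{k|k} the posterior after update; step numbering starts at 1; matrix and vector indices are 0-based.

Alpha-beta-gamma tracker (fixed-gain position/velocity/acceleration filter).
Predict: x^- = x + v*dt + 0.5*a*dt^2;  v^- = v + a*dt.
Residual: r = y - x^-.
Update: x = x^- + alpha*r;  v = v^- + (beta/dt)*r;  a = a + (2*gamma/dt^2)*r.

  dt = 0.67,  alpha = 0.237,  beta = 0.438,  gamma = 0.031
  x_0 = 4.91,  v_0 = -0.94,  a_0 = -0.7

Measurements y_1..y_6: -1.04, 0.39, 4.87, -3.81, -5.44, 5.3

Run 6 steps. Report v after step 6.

v_post = 4.0900

step 1: x_pred=4.1231  r=-5.1631  x^+=2.8994  v^+=-4.7843  a^+=-1.4131
step 2: x_pred=-0.6232  r=1.0132  x^+=-0.3831  v^+=-5.0687  a^+=-1.2732
step 3: x_pred=-4.0649  r=8.9349  x^+=-1.9473  v^+=-0.0807  a^+=-0.0391
step 4: x_pred=-2.0102  r=-1.7998  x^+=-2.4367  v^+=-1.2835  a^+=-0.2877
step 5: x_pred=-3.3613  r=-2.0787  x^+=-3.8539  v^+=-2.8352  a^+=-0.5748
step 6: x_pred=-5.8826  r=11.1826  x^+=-3.2323  v^+=4.0900  a^+=0.9697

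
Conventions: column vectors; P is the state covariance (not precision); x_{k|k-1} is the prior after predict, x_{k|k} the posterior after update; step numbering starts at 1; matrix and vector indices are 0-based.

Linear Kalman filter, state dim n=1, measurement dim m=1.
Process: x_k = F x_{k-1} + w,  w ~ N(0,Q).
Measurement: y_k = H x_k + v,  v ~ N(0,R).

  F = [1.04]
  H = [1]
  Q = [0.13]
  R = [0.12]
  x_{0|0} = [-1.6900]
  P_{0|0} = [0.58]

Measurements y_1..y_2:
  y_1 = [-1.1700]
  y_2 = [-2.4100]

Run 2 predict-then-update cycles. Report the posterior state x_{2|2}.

x_post = [-2.0422]

step 1: x^-=[-1.7576]  P^-=[0.7573]  S=[0.8773]  K=[0.8632]  nu=[0.5876]  x^+=[-1.2504]  P^+=[0.1036]
step 2: x^-=[-1.3004]  P^-=[0.2420]  S=[0.3620]  K=[0.6685]  nu=[-1.1096]  x^+=[-2.0422]  P^+=[0.0802]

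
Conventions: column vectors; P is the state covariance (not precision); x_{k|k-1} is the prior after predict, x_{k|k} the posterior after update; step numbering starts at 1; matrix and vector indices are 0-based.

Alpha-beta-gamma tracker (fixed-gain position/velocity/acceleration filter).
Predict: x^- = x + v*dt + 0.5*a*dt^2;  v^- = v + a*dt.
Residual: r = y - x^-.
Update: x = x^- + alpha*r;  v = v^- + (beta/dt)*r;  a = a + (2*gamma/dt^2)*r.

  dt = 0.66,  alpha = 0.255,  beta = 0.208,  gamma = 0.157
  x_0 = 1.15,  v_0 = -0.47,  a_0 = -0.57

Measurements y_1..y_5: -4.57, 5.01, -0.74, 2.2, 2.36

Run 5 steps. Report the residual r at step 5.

step 1: x_pred=0.7157  r=-5.2857  x^+=-0.6322  v^+=-2.5120  a^+=-4.3801
step 2: x_pred=-3.2441  r=8.2541  x^+=-1.1393  v^+=-2.8016  a^+=1.5698
step 3: x_pred=-2.6464  r=1.9064  x^+=-2.1603  v^+=-1.1647  a^+=2.9440
step 4: x_pred=-2.2878  r=4.4878  x^+=-1.1434  v^+=2.1927  a^+=6.1790
step 5: x_pred=1.6496  r=0.7104  x^+=1.8307  v^+=6.4947  a^+=6.6912

resid = 0.7104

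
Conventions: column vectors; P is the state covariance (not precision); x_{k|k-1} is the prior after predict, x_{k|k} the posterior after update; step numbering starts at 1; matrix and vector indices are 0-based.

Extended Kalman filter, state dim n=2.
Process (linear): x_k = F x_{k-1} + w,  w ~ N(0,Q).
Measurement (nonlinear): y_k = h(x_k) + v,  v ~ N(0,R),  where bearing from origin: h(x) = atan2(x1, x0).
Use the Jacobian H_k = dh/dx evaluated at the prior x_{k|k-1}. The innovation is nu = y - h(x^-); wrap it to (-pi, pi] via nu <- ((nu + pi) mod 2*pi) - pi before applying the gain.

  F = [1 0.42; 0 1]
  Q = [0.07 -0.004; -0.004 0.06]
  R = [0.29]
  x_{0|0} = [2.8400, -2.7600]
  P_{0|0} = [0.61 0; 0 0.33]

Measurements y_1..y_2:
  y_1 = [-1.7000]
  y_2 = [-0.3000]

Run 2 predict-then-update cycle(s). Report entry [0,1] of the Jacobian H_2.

H_jac[0,1] = 0.0047

step 1: x^-=[1.6808, -2.7600]  P^-=[0.7382 0.1346; 0.1346 0.3900]  H_jac=[0.2643 0.1610]  S=[0.3631]  K=[0.5970; 0.2708]  nu=[-0.6762]  x^+=[1.2771, -2.9431]  P^+=[0.6088 0.0759; 0.0759 0.3634]
step 2: x^-=[0.0410, -2.9431]  P^-=[0.8066 0.2245; 0.2245 0.4234]  H_jac=[0.3397 0.0047]  S=[0.3838]  K=[0.7167; 0.2039]  nu=[1.2569]  x^+=[0.9418, -2.6868]  P^+=[0.6095 0.1684; 0.1684 0.4074]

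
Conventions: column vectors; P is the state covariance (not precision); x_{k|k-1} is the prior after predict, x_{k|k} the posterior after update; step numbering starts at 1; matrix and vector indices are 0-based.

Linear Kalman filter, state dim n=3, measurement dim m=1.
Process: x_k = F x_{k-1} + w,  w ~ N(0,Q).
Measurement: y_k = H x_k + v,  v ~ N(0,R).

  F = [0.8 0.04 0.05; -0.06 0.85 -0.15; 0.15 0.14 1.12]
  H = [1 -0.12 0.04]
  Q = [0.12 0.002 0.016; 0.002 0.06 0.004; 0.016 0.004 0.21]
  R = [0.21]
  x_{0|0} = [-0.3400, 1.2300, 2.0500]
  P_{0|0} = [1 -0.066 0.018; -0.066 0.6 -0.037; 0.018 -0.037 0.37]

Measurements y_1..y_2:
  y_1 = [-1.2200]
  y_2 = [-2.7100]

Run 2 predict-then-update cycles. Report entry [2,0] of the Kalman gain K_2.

step 1: x^-=[-0.1203, 0.7584, 2.4172]  P^-=[0.7590 -0.0767 0.1666; -0.0767 0.5219 -0.0397; 0.1666 -0.0397 0.7001]  S=[1.0097]  K=[0.7674; -0.1395; 0.1975]  nu=[-1.1054]  x^+=[-0.9685, 0.9126, 2.1989]  P^+=[0.1644 0.0314 0.0136; 0.0314 0.5023 -0.0119; 0.0136 -0.0119 0.6607]
step 2: x^-=[-0.6284, 0.5040, 2.4453]  P^-=[0.2307 0.0254 0.0909; 0.0254 0.4384 -0.0572; 0.0909 -0.0572 1.0545]  S=[0.4504]  K=[0.5135; -0.0654; 0.3108]  nu=[-2.1189]  x^+=[-1.7165, 0.6426, 1.7867]  P^+=[0.1119 0.0406 0.0191; 0.0406 0.4365 -0.0481; 0.0191 -0.0481 1.0110]

K[2,0] = 0.3108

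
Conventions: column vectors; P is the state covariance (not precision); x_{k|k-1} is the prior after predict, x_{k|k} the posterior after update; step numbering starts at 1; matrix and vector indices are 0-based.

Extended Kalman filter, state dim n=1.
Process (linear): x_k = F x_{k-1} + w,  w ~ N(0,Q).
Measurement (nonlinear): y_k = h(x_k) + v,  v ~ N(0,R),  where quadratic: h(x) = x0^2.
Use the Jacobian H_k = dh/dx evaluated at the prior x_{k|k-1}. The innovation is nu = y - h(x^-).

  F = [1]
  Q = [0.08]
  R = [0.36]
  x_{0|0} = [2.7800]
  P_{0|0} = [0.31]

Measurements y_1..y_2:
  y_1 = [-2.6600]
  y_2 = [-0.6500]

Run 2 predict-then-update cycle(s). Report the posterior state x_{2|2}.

x_post = [0.5674]

step 1: x^-=[2.7800]  P^-=[0.3900]  H_jac=[5.5600]  S=[12.4163]  K=[0.1746]  nu=[-10.3884]  x^+=[0.9658]  P^+=[0.0113]
step 2: x^-=[0.9658]  P^-=[0.0913]  H_jac=[1.9315]  S=[0.7006]  K=[0.2517]  nu=[-1.5827]  x^+=[0.5674]  P^+=[0.0469]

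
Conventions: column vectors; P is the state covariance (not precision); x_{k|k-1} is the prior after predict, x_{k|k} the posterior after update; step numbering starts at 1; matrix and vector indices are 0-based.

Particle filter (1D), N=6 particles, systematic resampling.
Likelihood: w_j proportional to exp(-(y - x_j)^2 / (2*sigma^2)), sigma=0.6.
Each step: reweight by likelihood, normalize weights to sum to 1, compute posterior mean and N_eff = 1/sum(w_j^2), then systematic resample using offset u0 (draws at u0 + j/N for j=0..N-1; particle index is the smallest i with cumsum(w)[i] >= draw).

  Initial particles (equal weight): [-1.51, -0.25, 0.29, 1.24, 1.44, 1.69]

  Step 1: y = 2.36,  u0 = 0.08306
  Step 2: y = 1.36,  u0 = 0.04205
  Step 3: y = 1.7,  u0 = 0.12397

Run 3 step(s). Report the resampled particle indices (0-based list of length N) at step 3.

step 1: w=[0.0000, 0.0001, 0.0025, 0.1713, 0.3018, 0.5243]  mean=1.5338  Neff=2.5297  idx=[3, 4, 4, 5, 5, 5]
step 2: w=[0.1769, 0.1789, 0.1789, 0.1551, 0.1551, 0.1551]  mean=1.5210  Neff=5.9713  idx=[0, 1, 2, 3, 4, 5]
step 3: w=[0.1339, 0.1636, 0.1636, 0.1796, 0.1796, 0.1796]  mean=1.5480  Neff=5.9431  idx=[0, 1, 2, 3, 4, 5]

resampled_idx = [0, 1, 2, 3, 4, 5]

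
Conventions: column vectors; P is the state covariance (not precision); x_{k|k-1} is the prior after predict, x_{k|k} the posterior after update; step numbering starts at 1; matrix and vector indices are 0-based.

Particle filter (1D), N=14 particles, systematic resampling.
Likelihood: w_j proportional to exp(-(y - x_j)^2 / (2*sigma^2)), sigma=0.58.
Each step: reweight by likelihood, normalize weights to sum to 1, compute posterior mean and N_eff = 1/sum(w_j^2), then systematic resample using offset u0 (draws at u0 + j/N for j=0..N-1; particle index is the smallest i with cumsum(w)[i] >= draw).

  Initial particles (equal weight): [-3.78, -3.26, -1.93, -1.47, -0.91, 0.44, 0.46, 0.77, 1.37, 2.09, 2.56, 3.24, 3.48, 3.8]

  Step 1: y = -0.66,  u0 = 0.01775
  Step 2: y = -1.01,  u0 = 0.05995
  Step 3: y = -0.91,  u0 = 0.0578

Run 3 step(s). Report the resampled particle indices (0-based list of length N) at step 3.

resampled_idx = [1, 2, 3, 4, 5, 6, 6, 7, 8, 9, 10, 11, 12, 12]

step 1: w=[0.0000, 0.0000, 0.0520, 0.2155, 0.5207, 0.0946, 0.0886, 0.0274, 0.0012, 0.0000, 0.0000, 0.0000, 0.0000, 0.0000]  mean=-0.7859  Neff=2.9600  idx=[2, 3, 3, 3, 4, 4, 4, 4, 4, 4, 4, 5, 5, 6]
step 2: w=[0.0299, 0.0769, 0.0769, 0.0769, 0.1037, 0.1037, 0.1037, 0.1037, 0.1037, 0.1037, 0.1037, 0.0046, 0.0046, 0.0042]  mean=-1.0513  Neff=10.6409  idx=[1, 2, 3, 4, 4, 5, 6, 6, 7, 8, 8, 9, 10, 11]
step 3: w=[0.0525, 0.0525, 0.0525, 0.0837, 0.0837, 0.0837, 0.0837, 0.0837, 0.0837, 0.0837, 0.0837, 0.0837, 0.0837, 0.0056]  mean=-0.9907  Neff=12.7645  idx=[1, 2, 3, 4, 5, 6, 6, 7, 8, 9, 10, 11, 12, 12]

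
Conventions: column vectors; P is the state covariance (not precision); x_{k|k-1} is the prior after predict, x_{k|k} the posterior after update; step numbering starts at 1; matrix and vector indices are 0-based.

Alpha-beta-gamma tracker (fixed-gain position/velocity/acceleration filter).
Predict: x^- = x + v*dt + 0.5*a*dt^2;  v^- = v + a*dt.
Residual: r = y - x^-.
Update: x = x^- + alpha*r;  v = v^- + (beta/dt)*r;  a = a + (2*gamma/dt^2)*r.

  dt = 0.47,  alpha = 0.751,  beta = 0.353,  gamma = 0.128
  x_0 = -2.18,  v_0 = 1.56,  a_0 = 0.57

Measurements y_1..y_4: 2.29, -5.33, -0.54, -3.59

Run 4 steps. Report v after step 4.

v_post = -3.0035

step 1: x_pred=-1.3838  r=3.6738  x^+=1.3752  v^+=4.5872  a^+=4.8276
step 2: x_pred=4.0644  r=-9.3944  x^+=-2.9908  v^+=-0.1996  a^+=-6.0595
step 3: x_pred=-3.7539  r=3.2139  x^+=-1.3403  v^+=-0.6338  a^+=-2.3350
step 4: x_pred=-1.8960  r=-1.6940  x^+=-3.1682  v^+=-3.0035  a^+=-4.2981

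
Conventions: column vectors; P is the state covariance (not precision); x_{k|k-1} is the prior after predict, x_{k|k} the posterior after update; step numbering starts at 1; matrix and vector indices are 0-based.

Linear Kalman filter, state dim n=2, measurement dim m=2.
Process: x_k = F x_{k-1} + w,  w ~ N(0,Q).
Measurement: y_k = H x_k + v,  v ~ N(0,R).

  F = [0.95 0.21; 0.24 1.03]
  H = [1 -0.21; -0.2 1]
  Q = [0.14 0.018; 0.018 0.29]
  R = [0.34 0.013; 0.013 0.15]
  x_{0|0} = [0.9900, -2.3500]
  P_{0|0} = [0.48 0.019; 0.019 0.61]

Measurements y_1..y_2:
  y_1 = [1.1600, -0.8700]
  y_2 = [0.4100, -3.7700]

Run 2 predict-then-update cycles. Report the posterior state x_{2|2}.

step 1: x^-=[0.4470, -2.1829]  P^-=[0.6077 0.2789; 0.2789 0.9742]  S=[0.8735 -0.0225; -0.0225 1.0369]  K=[0.6329 0.1655; 0.1080 0.8880]  nu=[0.2546, 1.4023]  x^+=[0.8402, -0.9101]  P^+=[0.2341 0.0799; 0.0799 0.1506]
step 2: x^-=[0.6071, -0.7358]  P^-=[0.3898 0.1861; 0.1861 0.5027]  S=[0.6738 0.0234; 0.0234 0.5939]  K=[0.5149 0.1618; 0.0924 0.7802]  nu=[-0.3516, -2.9128]  x^+=[-0.0454, -3.0409]  P^+=[0.1917 0.0693; 0.0693 0.1321]

x_post = [-0.0454, -3.0409]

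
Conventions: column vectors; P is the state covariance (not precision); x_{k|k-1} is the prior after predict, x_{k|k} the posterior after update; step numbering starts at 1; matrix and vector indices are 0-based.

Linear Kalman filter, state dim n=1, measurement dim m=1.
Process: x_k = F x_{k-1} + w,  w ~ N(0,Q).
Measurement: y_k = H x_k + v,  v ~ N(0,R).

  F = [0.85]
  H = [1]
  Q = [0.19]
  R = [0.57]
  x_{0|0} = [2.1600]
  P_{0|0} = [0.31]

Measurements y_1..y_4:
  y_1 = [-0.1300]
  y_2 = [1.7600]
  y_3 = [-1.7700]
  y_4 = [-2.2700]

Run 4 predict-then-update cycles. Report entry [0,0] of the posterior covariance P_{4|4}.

P_post[0,0] = 0.2156

step 1: x^-=[1.8360]  P^-=[0.4140]  S=[0.9840]  K=[0.4207]  nu=[-1.9660]  x^+=[1.0089]  P^+=[0.2398]
step 2: x^-=[0.8575]  P^-=[0.3633]  S=[0.9333]  K=[0.3892]  nu=[0.9025]  x^+=[1.2088]  P^+=[0.2219]
step 3: x^-=[1.0275]  P^-=[0.3503]  S=[0.9203]  K=[0.3806]  nu=[-2.7975]  x^+=[-0.0373]  P^+=[0.2170]
step 4: x^-=[-0.0317]  P^-=[0.3468]  S=[0.9168]  K=[0.3782]  nu=[-2.2383]  x^+=[-0.8783]  P^+=[0.2156]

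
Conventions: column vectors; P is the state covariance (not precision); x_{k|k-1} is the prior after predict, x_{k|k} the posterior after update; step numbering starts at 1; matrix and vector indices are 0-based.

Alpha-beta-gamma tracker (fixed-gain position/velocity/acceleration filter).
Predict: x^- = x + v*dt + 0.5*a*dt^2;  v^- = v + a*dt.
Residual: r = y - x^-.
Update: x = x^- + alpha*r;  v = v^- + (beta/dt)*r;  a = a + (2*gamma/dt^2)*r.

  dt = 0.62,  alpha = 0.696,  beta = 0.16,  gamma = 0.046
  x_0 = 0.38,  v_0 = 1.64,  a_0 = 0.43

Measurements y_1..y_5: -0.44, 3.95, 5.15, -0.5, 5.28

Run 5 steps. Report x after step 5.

step 1: x_pred=1.4794  r=-1.9194  x^+=0.1435  v^+=1.4113  a^+=-0.0294
step 2: x_pred=1.0128  r=2.9372  x^+=3.0571  v^+=2.1510  a^+=0.6736
step 3: x_pred=4.5202  r=0.6298  x^+=4.9585  v^+=2.7312  a^+=0.8243
step 4: x_pred=6.8103  r=-7.3103  x^+=1.7223  v^+=1.3557  a^+=-0.9253
step 5: x_pred=2.3850  r=2.8950  x^+=4.3999  v^+=1.5291  a^+=-0.2324

x_post = 4.3999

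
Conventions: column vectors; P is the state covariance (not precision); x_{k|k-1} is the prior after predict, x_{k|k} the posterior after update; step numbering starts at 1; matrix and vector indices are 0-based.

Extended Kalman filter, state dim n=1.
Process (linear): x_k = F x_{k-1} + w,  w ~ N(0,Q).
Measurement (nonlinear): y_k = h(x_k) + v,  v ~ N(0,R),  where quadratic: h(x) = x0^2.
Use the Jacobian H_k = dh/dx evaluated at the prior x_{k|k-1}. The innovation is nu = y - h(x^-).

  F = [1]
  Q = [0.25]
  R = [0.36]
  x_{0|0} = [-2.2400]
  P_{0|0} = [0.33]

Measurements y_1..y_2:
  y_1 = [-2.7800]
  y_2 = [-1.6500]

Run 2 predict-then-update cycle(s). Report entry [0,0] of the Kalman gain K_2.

step 1: x^-=[-2.2400]  P^-=[0.5800]  H_jac=[-4.4800]  S=[12.0008]  K=[-0.2165]  nu=[-7.7976]  x^+=[-0.5517]  P^+=[0.0174]
step 2: x^-=[-0.5517]  P^-=[0.2674]  H_jac=[-1.1034]  S=[0.6855]  K=[-0.4304]  nu=[-1.9543]  x^+=[0.2894]  P^+=[0.1404]

K[0,0] = -0.4304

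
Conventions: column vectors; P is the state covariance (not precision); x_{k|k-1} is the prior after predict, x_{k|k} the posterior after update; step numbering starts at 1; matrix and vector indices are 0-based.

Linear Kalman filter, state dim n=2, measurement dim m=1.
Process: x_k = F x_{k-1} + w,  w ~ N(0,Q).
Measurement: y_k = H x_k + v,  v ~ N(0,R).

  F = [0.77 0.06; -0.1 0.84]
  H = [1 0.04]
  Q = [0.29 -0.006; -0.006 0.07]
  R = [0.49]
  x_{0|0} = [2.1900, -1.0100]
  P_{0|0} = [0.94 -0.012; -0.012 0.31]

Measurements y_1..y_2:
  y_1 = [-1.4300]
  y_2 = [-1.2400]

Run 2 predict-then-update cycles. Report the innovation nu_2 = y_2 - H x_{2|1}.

step 1: x^-=[1.6257, -1.0674]  P^-=[0.8473 -0.0704; -0.0704 0.3002]  S=[1.3322]  K=[0.6339; -0.0439]  nu=[-3.0130]  x^+=[-0.2844, -0.9352]  P^+=[0.3120 -0.0334; -0.0334 0.2976]
step 2: x^-=[-0.2751, -0.7572]  P^-=[0.4729 -0.0364; -0.0364 0.2887]  S=[0.9605]  K=[0.4909; -0.0259]  nu=[-0.9346]  x^+=[-0.7339, -0.7329]  P^+=[0.2415 -0.0242; -0.0242 0.2881]

innov = [-0.9346]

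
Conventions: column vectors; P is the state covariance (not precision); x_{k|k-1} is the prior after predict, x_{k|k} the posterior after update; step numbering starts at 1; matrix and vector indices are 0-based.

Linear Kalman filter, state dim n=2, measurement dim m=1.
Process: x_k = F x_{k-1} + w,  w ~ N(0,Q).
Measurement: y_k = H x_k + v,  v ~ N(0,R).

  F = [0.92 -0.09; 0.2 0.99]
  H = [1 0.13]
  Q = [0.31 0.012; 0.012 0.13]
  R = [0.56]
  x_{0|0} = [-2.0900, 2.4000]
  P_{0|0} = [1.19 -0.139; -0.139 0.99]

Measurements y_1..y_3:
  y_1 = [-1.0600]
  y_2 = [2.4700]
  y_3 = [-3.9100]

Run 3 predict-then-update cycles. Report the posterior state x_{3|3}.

step 1: x^-=[-2.1388, 1.9580]  P^-=[1.3483 0.0187; 0.0187 1.0929]  S=[1.9316]  K=[0.6993; 0.0832]  nu=[0.8243]  x^+=[-1.5624, 2.0266]  P^+=[0.4038 -0.0937; -0.0937 1.0795]
step 2: x^-=[-1.6198, 1.6938]  P^-=[0.6760 -0.0936; -0.0936 1.1670]  S=[1.2314]  K=[0.5391; 0.0472]  nu=[3.8696]  x^+=[0.4663, 1.8765]  P^+=[0.3181 -0.1249; -0.1249 1.1643]
step 3: x^-=[0.2601, 1.9510]  P^-=[0.6094 -0.1447; -0.1447 1.2344]  S=[1.1526]  K=[0.5124; 0.0137]  nu=[-4.4237]  x^+=[-2.0065, 1.8906]  P^+=[0.3068 -0.1528; -0.1528 1.2342]

x_post = [-2.0065, 1.8906]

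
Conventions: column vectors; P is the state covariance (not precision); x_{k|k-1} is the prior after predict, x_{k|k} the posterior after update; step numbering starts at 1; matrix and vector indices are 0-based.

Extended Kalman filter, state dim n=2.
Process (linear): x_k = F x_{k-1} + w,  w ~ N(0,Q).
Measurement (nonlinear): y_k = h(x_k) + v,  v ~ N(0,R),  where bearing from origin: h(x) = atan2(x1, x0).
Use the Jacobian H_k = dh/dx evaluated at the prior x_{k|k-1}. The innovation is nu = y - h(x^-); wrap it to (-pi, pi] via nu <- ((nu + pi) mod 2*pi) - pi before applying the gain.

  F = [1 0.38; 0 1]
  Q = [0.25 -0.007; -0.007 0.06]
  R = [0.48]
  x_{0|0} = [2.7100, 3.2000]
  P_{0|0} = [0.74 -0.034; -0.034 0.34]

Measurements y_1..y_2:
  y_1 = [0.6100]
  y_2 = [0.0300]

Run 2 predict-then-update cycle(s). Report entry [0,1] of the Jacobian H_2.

H_jac[0,1] = 0.1402

step 1: x^-=[3.9260, 3.2000]  P^-=[1.0133 0.0882; 0.0882 0.4000]  H_jac=[-0.1247 0.1530]  S=[0.5018]  K=[-0.2250; 0.1001]  nu=[-0.0739]  x^+=[3.9426, 3.1926]  P^+=[0.9879 0.0995; 0.0995 0.3950]
step 2: x^-=[5.1558, 3.1926]  P^-=[1.3705 0.2426; 0.2426 0.4550]  H_jac=[-0.0868 0.1402]  S=[0.4934]  K=[-0.1722; 0.0866]  nu=[-0.5244]  x^+=[5.2461, 3.1472]  P^+=[1.3559 0.2499; 0.2499 0.4513]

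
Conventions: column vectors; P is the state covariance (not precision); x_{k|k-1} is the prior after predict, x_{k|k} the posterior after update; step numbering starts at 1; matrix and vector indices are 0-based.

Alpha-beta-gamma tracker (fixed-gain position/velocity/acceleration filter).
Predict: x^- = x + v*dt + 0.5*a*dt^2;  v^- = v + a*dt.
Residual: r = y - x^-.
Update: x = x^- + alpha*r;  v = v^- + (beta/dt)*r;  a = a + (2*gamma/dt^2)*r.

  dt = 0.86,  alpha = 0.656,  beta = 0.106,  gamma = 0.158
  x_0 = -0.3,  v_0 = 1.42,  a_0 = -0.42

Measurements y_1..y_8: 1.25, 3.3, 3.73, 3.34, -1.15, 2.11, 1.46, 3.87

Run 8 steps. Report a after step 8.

step 1: x_pred=0.7659  r=0.4841  x^+=1.0835  v^+=1.1185  a^+=-0.2132
step 2: x_pred=1.9665  r=1.3335  x^+=2.8413  v^+=1.0995  a^+=0.3566
step 3: x_pred=3.9187  r=-0.1887  x^+=3.7949  v^+=1.3829  a^+=0.2759
step 4: x_pred=5.0863  r=-1.7463  x^+=3.9407  v^+=1.4050  a^+=-0.4702
step 5: x_pred=4.9751  r=-6.1251  x^+=0.9570  v^+=0.2457  a^+=-3.0872
step 6: x_pred=0.0267  r=2.0833  x^+=1.3933  v^+=-2.1525  a^+=-2.1971
step 7: x_pred=-1.2703  r=2.7303  x^+=0.5208  v^+=-3.7055  a^+=-1.0305
step 8: x_pred=-3.0470  r=6.9170  x^+=1.4905  v^+=-3.7392  a^+=1.9248

a_post = 1.9248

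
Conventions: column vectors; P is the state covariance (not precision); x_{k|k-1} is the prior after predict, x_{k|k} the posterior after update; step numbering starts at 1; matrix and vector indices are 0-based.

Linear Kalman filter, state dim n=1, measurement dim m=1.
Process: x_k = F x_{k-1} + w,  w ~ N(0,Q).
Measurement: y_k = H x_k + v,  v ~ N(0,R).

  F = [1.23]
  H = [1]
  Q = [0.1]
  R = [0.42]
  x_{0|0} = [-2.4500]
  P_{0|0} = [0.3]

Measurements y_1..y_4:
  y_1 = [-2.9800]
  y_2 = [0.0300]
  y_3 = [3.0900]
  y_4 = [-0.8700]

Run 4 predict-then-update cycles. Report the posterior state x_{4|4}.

x_post = [-0.1211]

step 1: x^-=[-3.0135]  P^-=[0.5539]  S=[0.9739]  K=[0.5687]  nu=[0.0335]  x^+=[-2.9944]  P^+=[0.2389]
step 2: x^-=[-3.6832]  P^-=[0.4614]  S=[0.8814]  K=[0.5235]  nu=[3.7132]  x^+=[-1.7394]  P^+=[0.2199]
step 3: x^-=[-2.1395]  P^-=[0.4326]  S=[0.8526]  K=[0.5074]  nu=[5.2295]  x^+=[0.5140]  P^+=[0.2131]
step 4: x^-=[0.6322]  P^-=[0.4224]  S=[0.8424]  K=[0.5014]  nu=[-1.5022]  x^+=[-0.1211]  P^+=[0.2106]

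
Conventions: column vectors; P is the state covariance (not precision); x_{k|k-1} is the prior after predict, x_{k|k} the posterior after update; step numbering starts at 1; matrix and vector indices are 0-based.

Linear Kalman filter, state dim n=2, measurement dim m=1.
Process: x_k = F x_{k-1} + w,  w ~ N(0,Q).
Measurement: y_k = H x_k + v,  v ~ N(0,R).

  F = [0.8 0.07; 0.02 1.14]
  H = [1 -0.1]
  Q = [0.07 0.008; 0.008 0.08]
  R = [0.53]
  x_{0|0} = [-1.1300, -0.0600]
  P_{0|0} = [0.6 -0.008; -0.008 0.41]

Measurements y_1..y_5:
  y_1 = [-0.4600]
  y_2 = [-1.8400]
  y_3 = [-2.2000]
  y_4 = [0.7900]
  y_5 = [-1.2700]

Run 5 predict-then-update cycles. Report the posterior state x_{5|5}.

x_post = [-0.6417, -0.3568]

step 1: x^-=[-0.9082, -0.0910]  P^-=[0.4551 0.0430; 0.0430 0.6127]  S=[0.9826]  K=[0.4588; -0.0186]  nu=[0.4391]  x^+=[-0.7068, -0.0992]  P^+=[0.2483 0.0514; 0.0514 0.6124]
step 2: x^-=[-0.5723, -0.1272]  P^-=[0.2377 0.1078; 0.1078 0.8783]  S=[0.7549]  K=[0.3006; 0.0264]  nu=[-1.2804]  x^+=[-0.9572, -0.1610]  P^+=[0.1695 0.1018; 0.1018 0.8778]
step 3: x^-=[-0.7770, -0.2027]  P^-=[0.1942 0.1737; 0.1737 1.2254]  S=[0.7017]  K=[0.2520; 0.0729]  nu=[-1.4433]  x^+=[-1.1406, -0.3080]  P^+=[0.1496 0.1608; 0.1608 1.2217]
step 4: x^-=[-0.9341, -0.3739]  P^-=[0.1898 0.2548; 0.2548 1.6751]  S=[0.6855]  K=[0.2396; 0.1273]  nu=[1.6867]  x^+=[-0.5299, -0.1592]  P^+=[0.1504 0.2339; 0.2339 1.6640]
step 5: x^-=[-0.4351, -0.1921]  P^-=[0.2006 0.3568; 0.3568 2.2533]  S=[0.6818]  K=[0.2419; 0.1929]  nu=[-0.8541]  x^+=[-0.6417, -0.3568]  P^+=[0.1607 0.3250; 0.3250 2.2279]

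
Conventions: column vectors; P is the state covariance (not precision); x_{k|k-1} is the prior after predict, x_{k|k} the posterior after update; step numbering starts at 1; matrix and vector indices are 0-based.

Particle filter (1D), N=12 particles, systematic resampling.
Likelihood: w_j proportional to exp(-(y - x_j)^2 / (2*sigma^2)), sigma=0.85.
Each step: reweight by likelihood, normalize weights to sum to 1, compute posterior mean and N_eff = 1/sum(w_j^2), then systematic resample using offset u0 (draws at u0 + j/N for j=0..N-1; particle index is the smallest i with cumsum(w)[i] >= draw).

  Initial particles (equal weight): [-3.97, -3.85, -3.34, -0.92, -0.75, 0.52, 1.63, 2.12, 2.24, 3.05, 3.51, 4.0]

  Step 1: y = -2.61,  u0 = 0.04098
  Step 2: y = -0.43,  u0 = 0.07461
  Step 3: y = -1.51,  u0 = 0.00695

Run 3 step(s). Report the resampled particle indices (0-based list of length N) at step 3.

step 1: w=[0.1799, 0.2232, 0.4474, 0.0896, 0.0590, 0.0007, 0.0000, 0.0000, 0.0000, 0.0000, 0.0000, 0.0000]  mean=-3.1945  Neff=3.4022  idx=[0, 0, 1, 1, 1, 2, 2, 2, 2, 2, 3, 4]
step 2: w=[0.0001, 0.0001, 0.0002, 0.0002, 0.0002, 0.0016, 0.0016, 0.0016, 0.0016, 0.0016, 0.4721, 0.5193]  mean=-0.8530  Neff=2.0304  idx=[10, 10, 10, 10, 10, 11, 11, 11, 11, 11, 11, 11]
step 3: w=[0.0911, 0.0911, 0.0911, 0.0911, 0.0911, 0.0778, 0.0778, 0.0778, 0.0778, 0.0778, 0.0778, 0.0778]  mean=-0.8275  Neff=11.9252  idx=[0, 0, 1, 2, 3, 4, 5, 6, 7, 8, 9, 11]

resampled_idx = [0, 0, 1, 2, 3, 4, 5, 6, 7, 8, 9, 11]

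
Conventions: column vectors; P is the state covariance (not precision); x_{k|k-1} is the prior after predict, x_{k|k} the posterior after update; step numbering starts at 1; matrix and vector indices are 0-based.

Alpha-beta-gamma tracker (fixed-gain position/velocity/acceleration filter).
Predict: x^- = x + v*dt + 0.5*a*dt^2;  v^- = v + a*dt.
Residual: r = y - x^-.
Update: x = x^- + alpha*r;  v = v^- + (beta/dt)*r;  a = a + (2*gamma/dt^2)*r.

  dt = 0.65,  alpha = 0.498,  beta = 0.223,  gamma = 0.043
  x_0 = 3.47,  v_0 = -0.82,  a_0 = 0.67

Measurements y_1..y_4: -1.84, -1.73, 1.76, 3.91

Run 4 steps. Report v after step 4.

step 1: x_pred=3.0785  r=-4.9185  x^+=0.6291  v^+=-2.0719  a^+=-0.3312
step 2: x_pred=-0.7876  r=-0.9424  x^+=-1.2569  v^+=-2.6105  a^+=-0.5230
step 3: x_pred=-3.0642  r=4.8242  x^+=-0.6618  v^+=-1.2954  a^+=0.4590
step 4: x_pred=-1.4068  r=5.3168  x^+=1.2410  v^+=0.8270  a^+=1.5412

v_post = 0.8270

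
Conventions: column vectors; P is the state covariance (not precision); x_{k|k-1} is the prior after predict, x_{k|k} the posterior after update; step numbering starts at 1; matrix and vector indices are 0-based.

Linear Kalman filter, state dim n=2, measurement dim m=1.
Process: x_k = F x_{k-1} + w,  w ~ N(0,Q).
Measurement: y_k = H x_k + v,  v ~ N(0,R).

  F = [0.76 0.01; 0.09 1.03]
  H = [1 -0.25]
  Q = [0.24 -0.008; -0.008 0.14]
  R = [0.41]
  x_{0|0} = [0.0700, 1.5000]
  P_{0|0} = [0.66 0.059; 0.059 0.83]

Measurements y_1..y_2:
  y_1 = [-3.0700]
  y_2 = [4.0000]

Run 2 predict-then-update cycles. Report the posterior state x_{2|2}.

step 1: x^-=[0.0682, 1.5513]  P^-=[0.6222 0.0919; 0.0919 1.0368]  S=[1.0510]  K=[0.5701; -0.1592]  nu=[-2.7504]  x^+=[-1.4998, 1.9890]  P^+=[0.2806 0.1873; 0.1873 1.0102]
step 2: x^-=[-1.1200, 1.9137]  P^-=[0.4050 0.1684; 0.1684 1.2487]  S=[0.8089]  K=[0.4487; -0.1778]  nu=[5.5984]  x^+=[1.3919, 0.9184]  P^+=[0.2422 0.2329; 0.2329 1.2232]

x_post = [1.3919, 0.9184]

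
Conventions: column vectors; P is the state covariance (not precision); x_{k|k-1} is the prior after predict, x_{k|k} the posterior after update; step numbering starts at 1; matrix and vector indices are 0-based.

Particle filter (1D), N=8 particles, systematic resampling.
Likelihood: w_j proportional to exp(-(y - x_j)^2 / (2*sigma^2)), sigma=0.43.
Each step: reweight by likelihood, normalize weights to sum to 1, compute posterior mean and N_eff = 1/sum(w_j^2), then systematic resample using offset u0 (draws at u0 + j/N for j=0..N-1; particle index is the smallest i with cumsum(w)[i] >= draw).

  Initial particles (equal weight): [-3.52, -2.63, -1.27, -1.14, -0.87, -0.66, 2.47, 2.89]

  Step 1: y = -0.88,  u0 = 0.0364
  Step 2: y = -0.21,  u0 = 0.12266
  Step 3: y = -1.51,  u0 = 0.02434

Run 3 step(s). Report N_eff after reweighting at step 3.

step 1: w=[0.0000, 0.0001, 0.1965, 0.2469, 0.2964, 0.2601, 0.0000, 0.0000]  mean=-0.9608  Neff=3.9202  idx=[2, 2, 3, 3, 4, 4, 5, 5]
step 2: w=[0.0232, 0.0232, 0.0468, 0.0468, 0.1494, 0.1494, 0.2806, 0.2806]  mean=-0.7960  Neff=4.8183  idx=[3, 4, 5, 6, 6, 7, 7, 7]
step 3: w=[0.3352, 0.1604, 0.1604, 0.0688, 0.0688, 0.0688, 0.0688, 0.0688]  mean=-0.8883  Neff=5.3336  idx=[0, 0, 0, 1, 2, 2, 4, 6]

N_eff = 5.3336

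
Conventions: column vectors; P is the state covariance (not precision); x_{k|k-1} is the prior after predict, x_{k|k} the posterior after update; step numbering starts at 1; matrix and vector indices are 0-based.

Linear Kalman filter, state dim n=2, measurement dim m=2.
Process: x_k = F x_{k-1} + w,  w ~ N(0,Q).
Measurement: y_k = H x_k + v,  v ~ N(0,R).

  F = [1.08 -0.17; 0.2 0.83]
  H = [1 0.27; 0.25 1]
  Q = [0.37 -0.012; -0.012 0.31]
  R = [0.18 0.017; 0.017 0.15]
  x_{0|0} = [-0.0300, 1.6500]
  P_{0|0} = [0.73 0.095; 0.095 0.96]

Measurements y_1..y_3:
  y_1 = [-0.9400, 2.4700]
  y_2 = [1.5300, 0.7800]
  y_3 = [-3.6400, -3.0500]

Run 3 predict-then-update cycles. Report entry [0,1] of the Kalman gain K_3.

step 1: x^-=[-0.3129, 1.3635]  P^-=[1.2143 0.0922; 0.0922 1.0321]  S=[1.5193 0.6976; 0.6976 1.3041]  K=[0.8965 -0.1761; -0.1689 0.8995]  nu=[-0.9952, 1.1847]  x^+=[-1.4138, 2.5973]  P^+=[0.1731 -0.0544; -0.0544 0.1457]
step 2: x^-=[-1.9684, 1.8730]  P^-=[0.5961 -0.0421; -0.0421 0.3992]  S=[0.7824 0.2288; 0.2288 0.5654]  K=[0.7849 -0.1286; -0.1329 0.7412]  nu=[2.9927, -0.6009]  x^+=[0.4579, 1.0300]  P^+=[0.1509 -0.0437; -0.0437 0.1198]
step 3: x^-=[0.3194, 0.9465]  P^-=[0.5655 -0.0340; -0.0340 0.3841]  S=[0.7551 0.2258; 0.2258 0.5524]  K=[0.7731 -0.1216; -0.1264 0.7316]  nu=[-4.2149, -4.0763]  x^+=[-2.4434, -1.5027]  P^+=[0.1485 -0.0422; -0.0422 0.1181]

K[0,1] = -0.1216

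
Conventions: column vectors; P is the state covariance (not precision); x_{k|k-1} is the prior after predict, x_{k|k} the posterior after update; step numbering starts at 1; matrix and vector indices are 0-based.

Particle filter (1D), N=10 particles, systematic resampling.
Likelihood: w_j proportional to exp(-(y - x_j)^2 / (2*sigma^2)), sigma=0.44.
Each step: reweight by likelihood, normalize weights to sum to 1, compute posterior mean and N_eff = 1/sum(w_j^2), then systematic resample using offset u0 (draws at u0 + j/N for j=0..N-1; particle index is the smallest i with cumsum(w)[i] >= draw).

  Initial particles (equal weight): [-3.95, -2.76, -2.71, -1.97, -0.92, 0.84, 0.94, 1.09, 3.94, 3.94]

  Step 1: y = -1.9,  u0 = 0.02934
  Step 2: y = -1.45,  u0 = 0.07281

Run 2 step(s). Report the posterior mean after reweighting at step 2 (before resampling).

step 1: w=[0.0000, 0.1055, 0.1309, 0.7038, 0.0597, 0.0000, 0.0000, 0.0000, 0.0000, 0.0000]  mean=-2.0876  Neff=1.8967  idx=[1, 2, 2, 3, 3, 3, 3, 3, 3, 3]
step 2: w=[0.0034, 0.0047, 0.0047, 0.1410, 0.1410, 0.1410, 0.1410, 0.1410, 0.1410, 0.1410]  mean=-1.9796  Neff=7.1794  idx=[3, 4, 4, 5, 6, 6, 7, 8, 9, 9]

post_mean = -1.9796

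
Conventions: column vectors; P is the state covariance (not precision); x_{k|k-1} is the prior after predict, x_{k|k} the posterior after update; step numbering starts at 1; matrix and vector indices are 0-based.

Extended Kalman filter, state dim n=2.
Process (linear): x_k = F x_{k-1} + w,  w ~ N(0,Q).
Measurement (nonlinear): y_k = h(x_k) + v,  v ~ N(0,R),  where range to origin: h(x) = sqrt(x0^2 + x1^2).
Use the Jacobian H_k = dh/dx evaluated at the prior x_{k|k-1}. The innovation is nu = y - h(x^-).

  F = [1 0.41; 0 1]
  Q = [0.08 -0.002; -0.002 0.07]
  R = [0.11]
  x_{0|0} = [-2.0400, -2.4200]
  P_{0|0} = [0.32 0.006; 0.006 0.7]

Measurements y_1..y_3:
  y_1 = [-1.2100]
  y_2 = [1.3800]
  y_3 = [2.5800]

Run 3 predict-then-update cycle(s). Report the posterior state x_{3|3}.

step 1: x^-=[-3.0322, -2.4200]  P^-=[0.5226 0.2910; 0.2910 0.7700]  H_jac=[-0.7816 -0.6238]  S=[1.0126]  K=[-0.5826; -0.6989]  nu=[-5.0895]  x^+=[-0.0669, 1.1373]  P^+=[0.1789 -0.1214; -0.1214 0.2753]
step 2: x^-=[0.3994, 1.1373]  P^-=[0.2056 -0.0105; -0.0105 0.3453]  H_jac=[0.3313 0.9435]  S=[0.4334]  K=[0.1344; 0.7437]  nu=[0.1746]  x^+=[0.4228, 1.2672]  P^+=[0.1978 -0.0538; -0.0538 0.1056]
step 3: x^-=[0.9424, 1.2672]  P^-=[0.2514 -0.0125; -0.0125 0.1756]  H_jac=[0.5968 0.8024]  S=[0.3006]  K=[0.4657; 0.4439]  nu=[1.0008]  x^+=[1.4085, 1.7114]  P^+=[0.1862 -0.0746; -0.0746 0.1164]

x_post = [1.4085, 1.7114]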